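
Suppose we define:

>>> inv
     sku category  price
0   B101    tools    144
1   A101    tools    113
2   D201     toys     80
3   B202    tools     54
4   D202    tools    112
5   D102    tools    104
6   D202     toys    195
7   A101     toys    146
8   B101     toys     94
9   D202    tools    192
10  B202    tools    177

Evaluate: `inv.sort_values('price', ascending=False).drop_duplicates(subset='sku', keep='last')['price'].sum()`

sort by price descending:
     sku category  price
6   D202     toys    195
9   D202    tools    192
10  B202    tools    177
7   A101     toys    146
0   B101    tools    144
1   A101    tools    113
4   D202    tools    112
5   D102    tools    104
8   B101     toys     94
2   D201     toys     80
3   B202    tools     54
drop duplicate sku (keep=last):
    sku category  price
1  A101    tools    113
4  D202    tools    112
5  D102    tools    104
8  B101     toys     94
2  D201     toys     80
3  B202    tools     54

557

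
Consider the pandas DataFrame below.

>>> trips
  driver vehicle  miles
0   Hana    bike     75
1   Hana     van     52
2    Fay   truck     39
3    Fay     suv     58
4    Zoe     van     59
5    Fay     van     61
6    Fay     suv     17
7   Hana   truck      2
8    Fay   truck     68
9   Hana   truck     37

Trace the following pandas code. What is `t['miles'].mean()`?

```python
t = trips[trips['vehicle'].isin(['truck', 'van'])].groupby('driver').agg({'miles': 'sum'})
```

106.0

filter rows where vehicle in ['truck', 'van']:
  driver vehicle  miles
1   Hana     van     52
2    Fay   truck     39
4    Zoe     van     59
5    Fay     van     61
7   Hana   truck      2
8    Fay   truck     68
9   Hana   truck     37
group by driver, sum of miles:
        miles
driver       
Fay       168
Hana       91
Zoe        59
Then the mean of column 'miles': 106.0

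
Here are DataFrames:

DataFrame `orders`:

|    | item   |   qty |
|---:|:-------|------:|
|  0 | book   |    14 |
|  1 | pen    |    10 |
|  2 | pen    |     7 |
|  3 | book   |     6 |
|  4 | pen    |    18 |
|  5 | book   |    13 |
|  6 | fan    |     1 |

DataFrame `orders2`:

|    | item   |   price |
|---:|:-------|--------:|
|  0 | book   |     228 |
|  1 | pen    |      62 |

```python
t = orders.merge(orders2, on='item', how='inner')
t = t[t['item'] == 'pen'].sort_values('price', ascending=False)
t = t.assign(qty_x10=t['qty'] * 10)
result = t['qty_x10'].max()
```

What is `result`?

180

merge on 'item' (how='inner') → 6 rows:
   item  qty  price
0  book   14    228
1   pen   10     62
2   pen    7     62
3  book    6    228
4   pen   18     62
5  book   13    228
filter rows where item == 'pen':
  item  qty  price
1  pen   10     62
2  pen    7     62
4  pen   18     62
sort by price descending:
  item  qty  price
1  pen   10     62
2  pen    7     62
4  pen   18     62
add column qty_x10 = t['qty'] * 10:
  item  qty  price  qty_x10
1  pen   10     62      100
2  pen    7     62       70
4  pen   18     62      180
max of column 'qty_x10' → 180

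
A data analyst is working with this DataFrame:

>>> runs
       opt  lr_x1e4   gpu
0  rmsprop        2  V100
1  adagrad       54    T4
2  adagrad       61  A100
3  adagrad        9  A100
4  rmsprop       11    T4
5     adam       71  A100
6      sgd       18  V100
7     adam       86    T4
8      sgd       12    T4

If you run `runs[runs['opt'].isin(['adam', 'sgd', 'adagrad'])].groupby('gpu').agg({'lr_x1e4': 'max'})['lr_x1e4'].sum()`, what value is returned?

filter rows where opt in ['adam', 'sgd', 'adagrad']:
       opt  lr_x1e4   gpu
1  adagrad       54    T4
2  adagrad       61  A100
3  adagrad        9  A100
5     adam       71  A100
6      sgd       18  V100
7     adam       86    T4
8      sgd       12    T4
group by gpu, max of lr_x1e4:
      lr_x1e4
gpu          
A100       71
T4         86
V100       18
Reading off the sum of column 'lr_x1e4', we get 175.

175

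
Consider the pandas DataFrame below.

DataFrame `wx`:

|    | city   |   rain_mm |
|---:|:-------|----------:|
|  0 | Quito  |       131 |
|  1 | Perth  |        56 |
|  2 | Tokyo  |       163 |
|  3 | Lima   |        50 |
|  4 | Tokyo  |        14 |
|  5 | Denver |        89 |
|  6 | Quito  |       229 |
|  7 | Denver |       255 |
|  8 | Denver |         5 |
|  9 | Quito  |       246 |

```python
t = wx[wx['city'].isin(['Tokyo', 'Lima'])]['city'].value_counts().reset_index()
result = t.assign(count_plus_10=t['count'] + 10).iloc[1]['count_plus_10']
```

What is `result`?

11

filter rows where city in ['Tokyo', 'Lima']:
    city  rain_mm
2  Tokyo      163
3   Lima       50
4  Tokyo       14
value_counts of city:
city
Tokyo    2
Lima     1
Name: count, dtype: int64
reset_index():
    city  count
0  Tokyo      2
1   Lima      1
add column count_plus_10 = t['count'] + 10:
    city  count  count_plus_10
0  Tokyo      2             12
1   Lima      1             11
So iloc[1]['count_plus_10'] = 11.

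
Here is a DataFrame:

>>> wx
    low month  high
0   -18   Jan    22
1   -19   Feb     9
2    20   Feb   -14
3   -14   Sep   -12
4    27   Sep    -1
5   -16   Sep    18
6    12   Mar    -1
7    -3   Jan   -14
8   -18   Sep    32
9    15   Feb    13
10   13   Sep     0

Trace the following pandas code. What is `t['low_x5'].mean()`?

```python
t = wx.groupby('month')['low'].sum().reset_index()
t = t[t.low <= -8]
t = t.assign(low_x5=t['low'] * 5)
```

group by month, sum of low:
month
Feb    16
Jan   -21
Mar    12
Sep    -8
Name: low, dtype: int64
reset_index():
  month  low
0   Feb   16
1   Jan  -21
2   Mar   12
3   Sep   -8
filter rows where low <= -8:
  month  low
1   Jan  -21
3   Sep   -8
add column low_x5 = t['low'] * 5:
  month  low  low_x5
1   Jan  -21    -105
3   Sep   -8     -40
Hence -72.5.

-72.5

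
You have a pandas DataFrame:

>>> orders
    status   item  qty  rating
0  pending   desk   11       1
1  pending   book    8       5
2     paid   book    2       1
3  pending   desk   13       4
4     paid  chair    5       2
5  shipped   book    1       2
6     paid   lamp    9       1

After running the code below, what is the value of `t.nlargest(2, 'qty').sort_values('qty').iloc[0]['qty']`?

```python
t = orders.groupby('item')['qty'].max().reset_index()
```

9

group by item, max of qty:
item
book      8
chair     5
desk     13
lamp      9
Name: qty, dtype: int64
reset_index():
    item  qty
0   book    8
1  chair    5
2   desk   13
3   lamp    9
take 2 rows with largest qty:
   item  qty
2  desk   13
3  lamp    9
sort by qty:
   item  qty
3  lamp    9
2  desk   13
Reading off the value at position 0, column 'qty', we get 9.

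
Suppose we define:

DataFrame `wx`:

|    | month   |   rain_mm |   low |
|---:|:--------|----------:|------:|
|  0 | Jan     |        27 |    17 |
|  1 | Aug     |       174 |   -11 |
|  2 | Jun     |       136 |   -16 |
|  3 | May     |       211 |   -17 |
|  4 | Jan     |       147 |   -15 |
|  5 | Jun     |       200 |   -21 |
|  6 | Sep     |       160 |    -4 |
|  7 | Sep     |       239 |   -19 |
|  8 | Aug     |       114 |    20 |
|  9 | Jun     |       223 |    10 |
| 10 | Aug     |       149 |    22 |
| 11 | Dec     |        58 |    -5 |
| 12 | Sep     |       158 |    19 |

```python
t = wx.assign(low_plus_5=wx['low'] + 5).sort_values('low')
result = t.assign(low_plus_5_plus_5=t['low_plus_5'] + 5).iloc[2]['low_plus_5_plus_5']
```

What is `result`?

add column low_plus_5 = wx['low'] + 5:
   month  rain_mm  low  low_plus_5
0    Jan       27   17          22
1    Aug      174  -11          -6
2    Jun      136  -16         -11
3    May      211  -17         -12
4    Jan      147  -15         -10
5    Jun      200  -21         -16
6    Sep      160   -4           1
7    Sep      239  -19         -14
8    Aug      114   20          25
9    Jun      223   10          15
10   Aug      149   22          27
11   Dec       58   -5           0
12   Sep      158   19          24
sort by low:
   month  rain_mm  low  low_plus_5
5    Jun      200  -21         -16
7    Sep      239  -19         -14
3    May      211  -17         -12
2    Jun      136  -16         -11
4    Jan      147  -15         -10
1    Aug      174  -11          -6
11   Dec       58   -5           0
6    Sep      160   -4           1
9    Jun      223   10          15
0    Jan       27   17          22
12   Sep      158   19          24
8    Aug      114   20          25
10   Aug      149   22          27
add column low_plus_5_plus_5 = t['low_plus_5'] + 5:
   month  rain_mm  low  low_plus_5  low_plus_5_plus_5
5    Jun      200  -21         -16                -11
7    Sep      239  -19         -14                 -9
3    May      211  -17         -12                 -7
2    Jun      136  -16         -11                 -6
4    Jan      147  -15         -10                 -5
1    Aug      174  -11          -6                 -1
11   Dec       58   -5           0                  5
6    Sep      160   -4           1                  6
9    Jun      223   10          15                 20
0    Jan       27   17          22                 27
12   Sep      158   19          24                 29
8    Aug      114   20          25                 30
10   Aug      149   22          27                 32

-7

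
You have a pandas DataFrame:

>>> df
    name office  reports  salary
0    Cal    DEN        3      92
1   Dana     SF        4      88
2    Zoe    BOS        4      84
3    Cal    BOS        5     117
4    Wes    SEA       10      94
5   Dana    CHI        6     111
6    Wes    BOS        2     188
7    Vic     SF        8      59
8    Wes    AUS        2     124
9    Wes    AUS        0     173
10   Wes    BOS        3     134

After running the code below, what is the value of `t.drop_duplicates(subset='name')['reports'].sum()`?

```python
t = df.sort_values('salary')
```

sort by salary:
    name office  reports  salary
7    Vic     SF        8      59
2    Zoe    BOS        4      84
1   Dana     SF        4      88
0    Cal    DEN        3      92
4    Wes    SEA       10      94
5   Dana    CHI        6     111
3    Cal    BOS        5     117
8    Wes    AUS        2     124
10   Wes    BOS        3     134
9    Wes    AUS        0     173
6    Wes    BOS        2     188
drop duplicate name (keep=first):
   name office  reports  salary
7   Vic     SF        8      59
2   Zoe    BOS        4      84
1  Dana     SF        4      88
0   Cal    DEN        3      92
4   Wes    SEA       10      94
The sum of column 'reports' is 29.

29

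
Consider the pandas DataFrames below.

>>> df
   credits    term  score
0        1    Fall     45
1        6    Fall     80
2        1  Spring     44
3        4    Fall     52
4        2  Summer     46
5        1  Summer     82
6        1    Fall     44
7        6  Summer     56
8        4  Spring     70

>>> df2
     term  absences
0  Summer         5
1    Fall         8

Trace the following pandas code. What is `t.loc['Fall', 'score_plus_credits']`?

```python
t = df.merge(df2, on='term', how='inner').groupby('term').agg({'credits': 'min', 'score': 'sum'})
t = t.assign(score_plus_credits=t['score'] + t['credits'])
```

222

merge on 'term' (how='inner') → 7 rows:
   credits    term  score  absences
0        1    Fall     45         8
1        6    Fall     80         8
2        4    Fall     52         8
3        2  Summer     46         5
4        1  Summer     82         5
5        1    Fall     44         8
6        6  Summer     56         5
group by term: min(credits), sum(score):
        credits  score
term                  
Fall          1    221
Summer        1    184
add column score_plus_credits = t['score'] + t['credits']:
        credits  score  score_plus_credits
term                                      
Fall          1    221                 222
Summer        1    184                 185
value at row 'Fall', column 'score_plus_credits' → 222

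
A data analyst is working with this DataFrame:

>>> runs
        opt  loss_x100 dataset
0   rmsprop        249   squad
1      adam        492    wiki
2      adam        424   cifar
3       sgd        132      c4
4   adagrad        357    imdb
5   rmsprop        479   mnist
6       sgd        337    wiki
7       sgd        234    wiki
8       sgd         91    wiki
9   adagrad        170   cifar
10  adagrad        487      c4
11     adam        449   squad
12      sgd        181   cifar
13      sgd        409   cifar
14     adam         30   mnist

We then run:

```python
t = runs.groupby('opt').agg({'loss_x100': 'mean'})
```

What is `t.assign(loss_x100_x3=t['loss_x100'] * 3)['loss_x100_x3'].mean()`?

961.0625

group by opt, mean of loss_x100:
          loss_x100
opt                
adagrad  338.000000
adam     348.750000
rmsprop  364.000000
sgd      230.666667
add column loss_x100_x3 = t['loss_x100'] * 3:
          loss_x100  loss_x100_x3
opt                              
adagrad  338.000000       1014.00
adam     348.750000       1046.25
rmsprop  364.000000       1092.00
sgd      230.666667        692.00
Then the mean of column 'loss_x100_x3': 961.0625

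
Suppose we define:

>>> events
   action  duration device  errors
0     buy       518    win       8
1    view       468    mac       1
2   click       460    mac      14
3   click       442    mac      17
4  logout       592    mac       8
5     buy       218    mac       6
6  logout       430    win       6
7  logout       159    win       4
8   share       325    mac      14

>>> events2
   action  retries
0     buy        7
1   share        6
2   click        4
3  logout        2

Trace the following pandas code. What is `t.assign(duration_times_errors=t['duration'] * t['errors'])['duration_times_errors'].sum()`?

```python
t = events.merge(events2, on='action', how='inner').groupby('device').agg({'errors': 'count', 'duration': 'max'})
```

4514

merge on 'action' (how='inner') → 8 rows:
   action  duration device  errors  retries
0     buy       518    win       8        7
1   click       460    mac      14        4
2   click       442    mac      17        4
3  logout       592    mac       8        2
4     buy       218    mac       6        7
5  logout       430    win       6        2
6  logout       159    win       4        2
7   share       325    mac      14        6
group by device: count(errors), max(duration):
        errors  duration
device                  
mac          5       592
win          3       518
add column duration_times_errors = t['duration'] * t['errors']:
        errors  duration  duration_times_errors
device                                         
mac          5       592                   2960
win          3       518                   1554
Hence 4514.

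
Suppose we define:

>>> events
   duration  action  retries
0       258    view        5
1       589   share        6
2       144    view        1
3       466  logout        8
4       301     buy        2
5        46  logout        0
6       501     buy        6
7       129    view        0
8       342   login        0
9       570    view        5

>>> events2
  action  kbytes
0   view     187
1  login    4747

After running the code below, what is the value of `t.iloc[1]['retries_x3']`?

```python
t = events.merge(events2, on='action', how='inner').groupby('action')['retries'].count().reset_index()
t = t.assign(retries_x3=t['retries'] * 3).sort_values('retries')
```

merge on 'action' (how='inner') → 5 rows:
   duration action  retries  kbytes
0       258   view        5     187
1       144   view        1     187
2       129   view        0     187
3       342  login        0    4747
4       570   view        5     187
group by action, count of retries:
action
login    1
view     4
Name: retries, dtype: int64
reset_index():
  action  retries
0  login        1
1   view        4
add column retries_x3 = t['retries'] * 3:
  action  retries  retries_x3
0  login        1           3
1   view        4          12
sort by retries:
  action  retries  retries_x3
0  login        1           3
1   view        4          12
Finally, value at position 1, column 'retries_x3' = 12.

12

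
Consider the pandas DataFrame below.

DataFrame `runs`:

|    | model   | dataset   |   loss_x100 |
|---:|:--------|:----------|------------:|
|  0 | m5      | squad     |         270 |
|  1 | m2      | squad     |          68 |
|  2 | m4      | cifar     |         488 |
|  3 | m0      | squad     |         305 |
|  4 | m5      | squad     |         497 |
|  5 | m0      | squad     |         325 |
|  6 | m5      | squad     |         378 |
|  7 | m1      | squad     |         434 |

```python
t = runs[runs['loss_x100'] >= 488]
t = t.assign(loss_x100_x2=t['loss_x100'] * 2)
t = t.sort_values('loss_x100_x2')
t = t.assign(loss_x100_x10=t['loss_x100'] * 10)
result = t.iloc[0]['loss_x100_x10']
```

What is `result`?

filter rows where loss_x100 >= 488:
  model dataset  loss_x100
2    m4   cifar        488
4    m5   squad        497
add column loss_x100_x2 = t['loss_x100'] * 2:
  model dataset  loss_x100  loss_x100_x2
2    m4   cifar        488           976
4    m5   squad        497           994
sort by loss_x100_x2:
  model dataset  loss_x100  loss_x100_x2
2    m4   cifar        488           976
4    m5   squad        497           994
add column loss_x100_x10 = t['loss_x100'] * 10:
  model dataset  loss_x100  loss_x100_x2  loss_x100_x10
2    m4   cifar        488           976           4880
4    m5   squad        497           994           4970

4880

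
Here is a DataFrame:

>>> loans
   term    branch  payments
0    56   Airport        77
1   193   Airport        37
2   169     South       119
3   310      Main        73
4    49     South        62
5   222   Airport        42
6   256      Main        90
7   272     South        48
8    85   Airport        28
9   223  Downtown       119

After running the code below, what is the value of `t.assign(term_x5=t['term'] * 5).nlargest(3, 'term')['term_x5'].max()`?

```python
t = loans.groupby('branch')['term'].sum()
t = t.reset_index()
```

2830

group by branch, sum of term:
branch
Airport     556
Downtown    223
Main        566
South       490
Name: term, dtype: int64
reset_index():
     branch  term
0   Airport   556
1  Downtown   223
2      Main   566
3     South   490
add column term_x5 = t['term'] * 5:
     branch  term  term_x5
0   Airport   556     2780
1  Downtown   223     1115
2      Main   566     2830
3     South   490     2450
take 3 rows with largest term:
    branch  term  term_x5
2     Main   566     2830
0  Airport   556     2780
3    South   490     2450
Hence 2830.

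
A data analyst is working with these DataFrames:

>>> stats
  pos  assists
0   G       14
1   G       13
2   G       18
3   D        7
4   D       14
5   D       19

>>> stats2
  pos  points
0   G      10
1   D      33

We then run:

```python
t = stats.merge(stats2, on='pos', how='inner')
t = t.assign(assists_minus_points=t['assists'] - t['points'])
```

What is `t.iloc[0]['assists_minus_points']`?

4

merge on 'pos' (how='inner') → 6 rows:
  pos  assists  points
0   G       14      10
1   G       13      10
2   G       18      10
3   D        7      33
4   D       14      33
5   D       19      33
add column assists_minus_points = t['assists'] - t['points']:
  pos  assists  points  assists_minus_points
0   G       14      10                     4
1   G       13      10                     3
2   G       18      10                     8
3   D        7      33                   -26
4   D       14      33                   -19
5   D       19      33                   -14
value at position 0, column 'assists_minus_points' → 4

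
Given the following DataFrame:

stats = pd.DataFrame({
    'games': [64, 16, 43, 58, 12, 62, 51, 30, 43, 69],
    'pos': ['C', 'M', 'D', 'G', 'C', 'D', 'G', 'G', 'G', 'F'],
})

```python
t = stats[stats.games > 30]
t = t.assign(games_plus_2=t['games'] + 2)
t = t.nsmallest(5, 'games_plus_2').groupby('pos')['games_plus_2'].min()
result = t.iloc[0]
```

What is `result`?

filter rows where games > 30:
   games pos
0     64   C
2     43   D
3     58   G
5     62   D
6     51   G
8     43   G
9     69   F
add column games_plus_2 = t['games'] + 2:
   games pos  games_plus_2
0     64   C            66
2     43   D            45
3     58   G            60
5     62   D            64
6     51   G            53
8     43   G            45
9     69   F            71
take 5 rows with smallest games_plus_2:
   games pos  games_plus_2
2     43   D            45
8     43   G            45
6     51   G            53
3     58   G            60
5     62   D            64
group by pos, min of games_plus_2:
pos
D    45
G    45
Name: games_plus_2, dtype: int64
So iloc[0] = 45.

45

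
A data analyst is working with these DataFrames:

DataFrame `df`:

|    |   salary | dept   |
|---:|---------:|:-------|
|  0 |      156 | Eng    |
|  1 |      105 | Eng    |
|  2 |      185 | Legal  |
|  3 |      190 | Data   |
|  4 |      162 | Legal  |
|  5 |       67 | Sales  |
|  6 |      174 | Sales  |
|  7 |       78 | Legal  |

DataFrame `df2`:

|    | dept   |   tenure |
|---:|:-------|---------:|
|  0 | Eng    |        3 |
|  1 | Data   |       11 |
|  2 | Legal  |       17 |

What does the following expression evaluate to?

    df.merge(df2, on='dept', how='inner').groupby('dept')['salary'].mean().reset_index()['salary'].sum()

merge on 'dept' (how='inner') → 6 rows:
   salary   dept  tenure
0     156    Eng       3
1     105    Eng       3
2     185  Legal      17
3     190   Data      11
4     162  Legal      17
5      78  Legal      17
group by dept, mean of salary:
dept
Data     190.000000
Eng      130.500000
Legal    141.666667
Name: salary, dtype: float64
reset_index():
    dept      salary
0   Data  190.000000
1    Eng  130.500000
2  Legal  141.666667
sum of column 'salary' → 462.166666667

462.166666667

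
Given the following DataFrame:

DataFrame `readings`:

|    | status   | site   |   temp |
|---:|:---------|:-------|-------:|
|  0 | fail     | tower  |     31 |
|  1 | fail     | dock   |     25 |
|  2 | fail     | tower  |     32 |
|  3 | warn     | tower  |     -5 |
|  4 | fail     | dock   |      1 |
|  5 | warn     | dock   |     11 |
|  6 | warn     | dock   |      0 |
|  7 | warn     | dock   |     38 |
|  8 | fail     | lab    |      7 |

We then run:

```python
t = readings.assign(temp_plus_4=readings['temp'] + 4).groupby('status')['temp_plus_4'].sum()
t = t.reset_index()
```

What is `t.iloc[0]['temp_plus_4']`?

116

add column temp_plus_4 = readings['temp'] + 4:
  status   site  temp  temp_plus_4
0   fail  tower    31           35
1   fail   dock    25           29
2   fail  tower    32           36
3   warn  tower    -5           -1
4   fail   dock     1            5
5   warn   dock    11           15
6   warn   dock     0            4
7   warn   dock    38           42
8   fail    lab     7           11
group by status, sum of temp_plus_4:
status
fail    116
warn     60
Name: temp_plus_4, dtype: int64
reset_index():
  status  temp_plus_4
0   fail          116
1   warn           60
Reading off the value at position 0, column 'temp_plus_4', we get 116.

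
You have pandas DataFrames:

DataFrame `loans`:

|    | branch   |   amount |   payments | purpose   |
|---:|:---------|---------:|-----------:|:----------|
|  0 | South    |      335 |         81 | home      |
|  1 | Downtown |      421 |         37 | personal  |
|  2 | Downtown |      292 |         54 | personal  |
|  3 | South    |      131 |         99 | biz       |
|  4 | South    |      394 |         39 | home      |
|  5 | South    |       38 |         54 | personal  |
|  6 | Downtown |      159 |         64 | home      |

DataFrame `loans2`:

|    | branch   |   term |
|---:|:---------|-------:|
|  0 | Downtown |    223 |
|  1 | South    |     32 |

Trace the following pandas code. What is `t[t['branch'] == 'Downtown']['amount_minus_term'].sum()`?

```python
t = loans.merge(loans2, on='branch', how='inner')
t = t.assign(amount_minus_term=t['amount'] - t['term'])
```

merge on 'branch' (how='inner') → 7 rows:
     branch  amount  payments   purpose  term
0     South     335        81      home    32
1  Downtown     421        37  personal   223
2  Downtown     292        54  personal   223
3     South     131        99       biz    32
4     South     394        39      home    32
5     South      38        54  personal    32
6  Downtown     159        64      home   223
add column amount_minus_term = t['amount'] - t['term']:
     branch  amount  payments   purpose  term  amount_minus_term
0     South     335        81      home    32                303
1  Downtown     421        37  personal   223                198
2  Downtown     292        54  personal   223                 69
3     South     131        99       biz    32                 99
4     South     394        39      home    32                362
5     South      38        54  personal    32                  6
6  Downtown     159        64      home   223                -64
filter rows where branch == 'Downtown':
     branch  amount  payments   purpose  term  amount_minus_term
1  Downtown     421        37  personal   223                198
2  Downtown     292        54  personal   223                 69
6  Downtown     159        64      home   223                -64

203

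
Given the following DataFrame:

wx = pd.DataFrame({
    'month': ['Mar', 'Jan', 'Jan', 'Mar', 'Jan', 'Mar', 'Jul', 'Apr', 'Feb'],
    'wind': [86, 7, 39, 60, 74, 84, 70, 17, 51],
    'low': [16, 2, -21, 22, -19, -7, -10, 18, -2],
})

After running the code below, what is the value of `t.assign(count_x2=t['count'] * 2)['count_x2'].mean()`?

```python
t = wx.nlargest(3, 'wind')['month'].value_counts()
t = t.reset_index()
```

take 3 rows with largest wind:
  month  wind  low
0   Mar    86   16
5   Mar    84   -7
4   Jan    74  -19
value_counts of month:
month
Mar    2
Jan    1
Name: count, dtype: int64
reset_index():
  month  count
0   Mar      2
1   Jan      1
add column count_x2 = t['count'] * 2:
  month  count  count_x2
0   Mar      2         4
1   Jan      1         2
Hence 3.0.

3.0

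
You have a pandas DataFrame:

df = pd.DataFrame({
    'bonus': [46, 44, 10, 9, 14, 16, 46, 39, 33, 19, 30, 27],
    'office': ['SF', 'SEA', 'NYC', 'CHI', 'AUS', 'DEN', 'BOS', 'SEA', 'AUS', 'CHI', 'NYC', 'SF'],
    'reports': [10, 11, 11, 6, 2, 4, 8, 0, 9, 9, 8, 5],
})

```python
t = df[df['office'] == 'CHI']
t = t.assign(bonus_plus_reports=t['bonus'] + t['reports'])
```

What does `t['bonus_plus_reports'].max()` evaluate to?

28

filter rows where office == 'CHI':
   bonus office  reports
3      9    CHI        6
9     19    CHI        9
add column bonus_plus_reports = t['bonus'] + t['reports']:
   bonus office  reports  bonus_plus_reports
3      9    CHI        6                  15
9     19    CHI        9                  28
Finally, max of column 'bonus_plus_reports' = 28.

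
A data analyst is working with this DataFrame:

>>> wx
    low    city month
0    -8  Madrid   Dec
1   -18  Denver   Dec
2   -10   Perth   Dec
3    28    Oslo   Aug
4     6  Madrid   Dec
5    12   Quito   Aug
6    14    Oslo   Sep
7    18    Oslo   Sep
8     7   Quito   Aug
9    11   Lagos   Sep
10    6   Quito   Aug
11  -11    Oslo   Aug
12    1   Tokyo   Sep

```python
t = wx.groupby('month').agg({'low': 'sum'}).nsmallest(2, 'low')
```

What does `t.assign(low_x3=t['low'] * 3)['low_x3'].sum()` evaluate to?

group by month, sum of low:
       low
month     
Aug     42
Dec    -30
Sep     44
take 2 rows with smallest low:
       low
month     
Dec    -30
Aug     42
add column low_x3 = t['low'] * 3:
       low  low_x3
month             
Dec    -30     -90
Aug     42     126
Reading off the sum of column 'low_x3', we get 36.

36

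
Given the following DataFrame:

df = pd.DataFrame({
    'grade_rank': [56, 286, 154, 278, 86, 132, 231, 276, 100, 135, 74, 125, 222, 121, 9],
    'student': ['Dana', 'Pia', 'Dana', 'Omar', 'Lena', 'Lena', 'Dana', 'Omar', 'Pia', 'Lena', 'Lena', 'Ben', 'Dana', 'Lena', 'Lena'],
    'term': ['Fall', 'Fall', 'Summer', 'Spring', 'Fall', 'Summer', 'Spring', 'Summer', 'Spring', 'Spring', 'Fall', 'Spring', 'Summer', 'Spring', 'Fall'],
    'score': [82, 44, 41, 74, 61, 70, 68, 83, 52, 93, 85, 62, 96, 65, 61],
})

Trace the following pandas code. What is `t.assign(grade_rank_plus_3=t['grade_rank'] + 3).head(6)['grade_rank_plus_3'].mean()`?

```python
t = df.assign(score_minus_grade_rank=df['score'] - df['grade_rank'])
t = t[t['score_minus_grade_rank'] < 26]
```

197.5

add column score_minus_grade_rank = df['score'] - df['grade_rank']:
    grade_rank student    term  score  score_minus_grade_rank
0           56    Dana    Fall     82                      26
1          286     Pia    Fall     44                    -242
2          154    Dana  Summer     41                    -113
3          278    Omar  Spring     74                    -204
4           86    Lena    Fall     61                     -25
5          132    Lena  Summer     70                     -62
6          231    Dana  Spring     68                    -163
7          276    Omar  Summer     83                    -193
8          100     Pia  Spring     52                     -48
9          135    Lena  Spring     93                     -42
10          74    Lena    Fall     85                      11
11         125     Ben  Spring     62                     -63
12         222    Dana  Summer     96                    -126
13         121    Lena  Spring     65                     -56
14           9    Lena    Fall     61                      52
filter rows where score_minus_grade_rank < 26:
    grade_rank student    term  score  score_minus_grade_rank
1          286     Pia    Fall     44                    -242
2          154    Dana  Summer     41                    -113
3          278    Omar  Spring     74                    -204
4           86    Lena    Fall     61                     -25
5          132    Lena  Summer     70                     -62
6          231    Dana  Spring     68                    -163
7          276    Omar  Summer     83                    -193
8          100     Pia  Spring     52                     -48
9          135    Lena  Spring     93                     -42
10          74    Lena    Fall     85                      11
11         125     Ben  Spring     62                     -63
12         222    Dana  Summer     96                    -126
13         121    Lena  Spring     65                     -56
add column grade_rank_plus_3 = t['grade_rank'] + 3:
    grade_rank student    term  score  score_minus_grade_rank  grade_rank_plus_3
1          286     Pia    Fall     44                    -242                289
2          154    Dana  Summer     41                    -113                157
3          278    Omar  Spring     74                    -204                281
4           86    Lena    Fall     61                     -25                 89
5          132    Lena  Summer     70                     -62                135
6          231    Dana  Spring     68                    -163                234
7          276    Omar  Summer     83                    -193                279
8          100     Pia  Spring     52                     -48                103
9          135    Lena  Spring     93                     -42                138
10          74    Lena    Fall     85                      11                 77
11         125     Ben  Spring     62                     -63                128
12         222    Dana  Summer     96                    -126                225
13         121    Lena  Spring     65                     -56                124
take first 6 rows:
   grade_rank student    term  score  score_minus_grade_rank  grade_rank_plus_3
1         286     Pia    Fall     44                    -242                289
2         154    Dana  Summer     41                    -113                157
3         278    Omar  Spring     74                    -204                281
4          86    Lena    Fall     61                     -25                 89
5         132    Lena  Summer     70                     -62                135
6         231    Dana  Spring     68                    -163                234
mean of column 'grade_rank_plus_3' → 197.5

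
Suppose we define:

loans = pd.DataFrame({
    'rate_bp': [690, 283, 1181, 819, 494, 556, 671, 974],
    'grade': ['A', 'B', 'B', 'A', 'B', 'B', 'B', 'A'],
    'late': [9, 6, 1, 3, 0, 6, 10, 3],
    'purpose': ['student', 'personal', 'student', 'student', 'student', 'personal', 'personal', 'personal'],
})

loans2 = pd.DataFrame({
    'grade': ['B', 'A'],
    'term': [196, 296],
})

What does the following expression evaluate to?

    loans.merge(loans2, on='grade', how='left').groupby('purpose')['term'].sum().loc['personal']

merge on 'grade' (how='left') → 8 rows:
   rate_bp grade  late   purpose  term
0      690     A     9   student   296
1      283     B     6  personal   196
2     1181     B     1   student   196
3      819     A     3   student   296
4      494     B     0   student   196
5      556     B     6  personal   196
6      671     B    10  personal   196
7      974     A     3  personal   296
group by purpose, sum of term:
purpose
personal    884
student     984
Name: term, dtype: int64

884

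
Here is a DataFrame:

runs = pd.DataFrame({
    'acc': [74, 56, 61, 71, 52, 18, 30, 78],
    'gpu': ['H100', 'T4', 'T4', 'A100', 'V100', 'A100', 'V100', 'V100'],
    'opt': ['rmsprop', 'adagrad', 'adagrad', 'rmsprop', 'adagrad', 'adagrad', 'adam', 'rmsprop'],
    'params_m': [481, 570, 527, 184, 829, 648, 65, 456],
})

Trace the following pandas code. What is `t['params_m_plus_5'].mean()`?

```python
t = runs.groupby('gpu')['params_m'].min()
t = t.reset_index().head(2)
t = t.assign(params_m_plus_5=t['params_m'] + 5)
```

337.5

group by gpu, min of params_m:
gpu
A100    184
H100    481
T4      527
V100     65
Name: params_m, dtype: int64
reset_index():
    gpu  params_m
0  A100       184
1  H100       481
2    T4       527
3  V100        65
take first 2 rows:
    gpu  params_m
0  A100       184
1  H100       481
add column params_m_plus_5 = t['params_m'] + 5:
    gpu  params_m  params_m_plus_5
0  A100       184              189
1  H100       481              486
Then the mean of column 'params_m_plus_5': 337.5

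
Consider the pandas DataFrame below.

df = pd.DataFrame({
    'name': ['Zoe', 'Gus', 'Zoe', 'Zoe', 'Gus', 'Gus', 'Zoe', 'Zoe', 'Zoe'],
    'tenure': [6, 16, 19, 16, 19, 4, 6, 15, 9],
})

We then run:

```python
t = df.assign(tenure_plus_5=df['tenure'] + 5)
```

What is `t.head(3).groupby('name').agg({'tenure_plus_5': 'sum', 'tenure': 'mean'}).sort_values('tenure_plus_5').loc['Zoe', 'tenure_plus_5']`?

add column tenure_plus_5 = df['tenure'] + 5:
  name  tenure  tenure_plus_5
0  Zoe       6             11
1  Gus      16             21
2  Zoe      19             24
3  Zoe      16             21
4  Gus      19             24
5  Gus       4              9
6  Zoe       6             11
7  Zoe      15             20
8  Zoe       9             14
take first 3 rows:
  name  tenure  tenure_plus_5
0  Zoe       6             11
1  Gus      16             21
2  Zoe      19             24
group by name: sum(tenure_plus_5), mean(tenure):
      tenure_plus_5  tenure
name                       
Gus              21    16.0
Zoe              35    12.5
sort by tenure_plus_5:
      tenure_plus_5  tenure
name                       
Gus              21    16.0
Zoe              35    12.5
The value at row 'Zoe', column 'tenure_plus_5' is 35.

35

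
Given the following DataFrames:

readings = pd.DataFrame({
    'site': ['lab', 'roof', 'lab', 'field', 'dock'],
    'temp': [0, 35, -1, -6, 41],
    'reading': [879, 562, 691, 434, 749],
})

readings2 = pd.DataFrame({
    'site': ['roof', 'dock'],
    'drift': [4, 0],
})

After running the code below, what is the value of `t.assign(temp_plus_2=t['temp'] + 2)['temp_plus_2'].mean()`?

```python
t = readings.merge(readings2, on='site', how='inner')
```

merge on 'site' (how='inner') → 2 rows:
   site  temp  reading  drift
0  roof    35      562      4
1  dock    41      749      0
add column temp_plus_2 = t['temp'] + 2:
   site  temp  reading  drift  temp_plus_2
0  roof    35      562      4           37
1  dock    41      749      0           43

40.0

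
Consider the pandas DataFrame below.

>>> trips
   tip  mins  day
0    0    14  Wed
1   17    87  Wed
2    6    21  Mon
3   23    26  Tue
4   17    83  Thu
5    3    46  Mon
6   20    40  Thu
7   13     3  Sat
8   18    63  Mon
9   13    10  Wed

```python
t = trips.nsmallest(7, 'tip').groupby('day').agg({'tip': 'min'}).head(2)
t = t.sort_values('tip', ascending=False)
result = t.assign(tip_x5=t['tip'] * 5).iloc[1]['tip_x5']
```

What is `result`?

15

take 7 rows with smallest tip:
   tip  mins  day
0    0    14  Wed
5    3    46  Mon
2    6    21  Mon
7   13     3  Sat
9   13    10  Wed
1   17    87  Wed
4   17    83  Thu
group by day, min of tip:
     tip
day     
Mon    3
Sat   13
Thu   17
Wed    0
take first 2 rows:
     tip
day     
Mon    3
Sat   13
sort by tip descending:
     tip
day     
Sat   13
Mon    3
add column tip_x5 = t['tip'] * 5:
     tip  tip_x5
day             
Sat   13      65
Mon    3      15
So iloc[1]['tip_x5'] = 15.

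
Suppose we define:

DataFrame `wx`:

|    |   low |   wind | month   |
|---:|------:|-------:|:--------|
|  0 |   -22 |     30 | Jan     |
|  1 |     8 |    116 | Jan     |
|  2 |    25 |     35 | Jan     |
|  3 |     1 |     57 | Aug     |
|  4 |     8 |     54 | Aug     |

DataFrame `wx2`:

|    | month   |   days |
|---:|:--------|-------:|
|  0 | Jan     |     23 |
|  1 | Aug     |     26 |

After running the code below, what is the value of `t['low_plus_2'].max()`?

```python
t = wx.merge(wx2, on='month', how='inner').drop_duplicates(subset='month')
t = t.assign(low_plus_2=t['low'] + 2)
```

3

merge on 'month' (how='inner') → 5 rows:
   low  wind month  days
0  -22    30   Jan    23
1    8   116   Jan    23
2   25    35   Jan    23
3    1    57   Aug    26
4    8    54   Aug    26
drop duplicate month (keep=first):
   low  wind month  days
0  -22    30   Jan    23
3    1    57   Aug    26
add column low_plus_2 = t['low'] + 2:
   low  wind month  days  low_plus_2
0  -22    30   Jan    23         -20
3    1    57   Aug    26           3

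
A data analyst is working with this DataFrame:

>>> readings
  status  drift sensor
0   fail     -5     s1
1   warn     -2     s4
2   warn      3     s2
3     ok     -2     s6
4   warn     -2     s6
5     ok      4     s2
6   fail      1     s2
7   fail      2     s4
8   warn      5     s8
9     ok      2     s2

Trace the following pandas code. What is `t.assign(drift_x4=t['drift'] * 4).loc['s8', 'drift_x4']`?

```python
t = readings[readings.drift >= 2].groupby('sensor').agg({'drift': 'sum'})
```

filter rows where drift >= 2:
  status  drift sensor
2   warn      3     s2
5     ok      4     s2
7   fail      2     s4
8   warn      5     s8
9     ok      2     s2
group by sensor, sum of drift:
        drift
sensor       
s2          9
s4          2
s8          5
add column drift_x4 = t['drift'] * 4:
        drift  drift_x4
sensor                 
s2          9        36
s4          2         8
s8          5        20

20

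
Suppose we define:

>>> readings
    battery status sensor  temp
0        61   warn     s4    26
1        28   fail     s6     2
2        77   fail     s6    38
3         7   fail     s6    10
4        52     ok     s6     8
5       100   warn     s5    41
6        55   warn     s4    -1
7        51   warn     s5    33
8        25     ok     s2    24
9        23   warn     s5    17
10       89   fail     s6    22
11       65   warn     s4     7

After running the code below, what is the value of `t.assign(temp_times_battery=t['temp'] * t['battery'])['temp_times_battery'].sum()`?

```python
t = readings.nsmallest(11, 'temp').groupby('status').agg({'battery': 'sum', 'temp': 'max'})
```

take 11 rows with smallest temp:
    battery status sensor  temp
6        55   warn     s4    -1
1        28   fail     s6     2
11       65   warn     s4     7
4        52     ok     s6     8
3         7   fail     s6    10
9        23   warn     s5    17
10       89   fail     s6    22
8        25     ok     s2    24
0        61   warn     s4    26
7        51   warn     s5    33
2        77   fail     s6    38
group by status: sum(battery), max(temp):
        battery  temp
status               
fail        201    38
ok           77    24
warn        255    33
add column temp_times_battery = t['temp'] * t['battery']:
        battery  temp  temp_times_battery
status                                   
fail        201    38                7638
ok           77    24                1848
warn        255    33                8415
So sum() = 17901.

17901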